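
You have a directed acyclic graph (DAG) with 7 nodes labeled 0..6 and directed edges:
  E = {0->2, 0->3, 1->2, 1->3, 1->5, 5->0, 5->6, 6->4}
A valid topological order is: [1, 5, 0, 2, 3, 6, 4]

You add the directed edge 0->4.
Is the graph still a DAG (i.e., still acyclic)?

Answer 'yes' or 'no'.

Given toposort: [1, 5, 0, 2, 3, 6, 4]
Position of 0: index 2; position of 4: index 6
New edge 0->4: forward
Forward edge: respects the existing order. Still a DAG, same toposort still valid.
Still a DAG? yes

Answer: yes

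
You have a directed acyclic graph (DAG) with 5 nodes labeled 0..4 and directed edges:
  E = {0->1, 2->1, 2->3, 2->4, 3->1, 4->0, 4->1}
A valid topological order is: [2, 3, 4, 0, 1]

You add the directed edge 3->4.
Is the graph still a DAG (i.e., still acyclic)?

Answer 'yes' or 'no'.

Answer: yes

Derivation:
Given toposort: [2, 3, 4, 0, 1]
Position of 3: index 1; position of 4: index 2
New edge 3->4: forward
Forward edge: respects the existing order. Still a DAG, same toposort still valid.
Still a DAG? yes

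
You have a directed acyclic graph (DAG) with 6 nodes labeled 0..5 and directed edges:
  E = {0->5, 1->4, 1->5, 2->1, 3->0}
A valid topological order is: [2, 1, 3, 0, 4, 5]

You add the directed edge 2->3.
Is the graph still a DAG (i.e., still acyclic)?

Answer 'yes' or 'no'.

Given toposort: [2, 1, 3, 0, 4, 5]
Position of 2: index 0; position of 3: index 2
New edge 2->3: forward
Forward edge: respects the existing order. Still a DAG, same toposort still valid.
Still a DAG? yes

Answer: yes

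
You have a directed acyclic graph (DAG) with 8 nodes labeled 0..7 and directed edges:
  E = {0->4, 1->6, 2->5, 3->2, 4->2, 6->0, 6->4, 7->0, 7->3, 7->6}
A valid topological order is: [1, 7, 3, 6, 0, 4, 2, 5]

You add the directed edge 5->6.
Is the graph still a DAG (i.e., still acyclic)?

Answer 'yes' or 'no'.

Given toposort: [1, 7, 3, 6, 0, 4, 2, 5]
Position of 5: index 7; position of 6: index 3
New edge 5->6: backward (u after v in old order)
Backward edge: old toposort is now invalid. Check if this creates a cycle.
Does 6 already reach 5? Reachable from 6: [0, 2, 4, 5, 6]. YES -> cycle!
Still a DAG? no

Answer: no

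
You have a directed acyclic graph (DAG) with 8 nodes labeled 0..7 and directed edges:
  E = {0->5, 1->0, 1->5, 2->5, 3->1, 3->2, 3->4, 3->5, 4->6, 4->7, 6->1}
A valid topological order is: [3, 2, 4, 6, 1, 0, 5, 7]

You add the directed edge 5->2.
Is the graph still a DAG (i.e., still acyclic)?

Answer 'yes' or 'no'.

Given toposort: [3, 2, 4, 6, 1, 0, 5, 7]
Position of 5: index 6; position of 2: index 1
New edge 5->2: backward (u after v in old order)
Backward edge: old toposort is now invalid. Check if this creates a cycle.
Does 2 already reach 5? Reachable from 2: [2, 5]. YES -> cycle!
Still a DAG? no

Answer: no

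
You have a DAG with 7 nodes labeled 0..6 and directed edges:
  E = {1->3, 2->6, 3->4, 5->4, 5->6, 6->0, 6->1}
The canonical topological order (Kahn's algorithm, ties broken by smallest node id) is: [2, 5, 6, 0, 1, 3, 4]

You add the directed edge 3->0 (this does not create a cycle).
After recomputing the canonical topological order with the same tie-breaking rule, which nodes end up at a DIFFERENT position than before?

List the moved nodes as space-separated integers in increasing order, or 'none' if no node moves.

Answer: 0 1 3

Derivation:
Old toposort: [2, 5, 6, 0, 1, 3, 4]
Added edge 3->0
Recompute Kahn (smallest-id tiebreak):
  initial in-degrees: [2, 1, 0, 1, 2, 0, 2]
  ready (indeg=0): [2, 5]
  pop 2: indeg[6]->1 | ready=[5] | order so far=[2]
  pop 5: indeg[4]->1; indeg[6]->0 | ready=[6] | order so far=[2, 5]
  pop 6: indeg[0]->1; indeg[1]->0 | ready=[1] | order so far=[2, 5, 6]
  pop 1: indeg[3]->0 | ready=[3] | order so far=[2, 5, 6, 1]
  pop 3: indeg[0]->0; indeg[4]->0 | ready=[0, 4] | order so far=[2, 5, 6, 1, 3]
  pop 0: no out-edges | ready=[4] | order so far=[2, 5, 6, 1, 3, 0]
  pop 4: no out-edges | ready=[] | order so far=[2, 5, 6, 1, 3, 0, 4]
New canonical toposort: [2, 5, 6, 1, 3, 0, 4]
Compare positions:
  Node 0: index 3 -> 5 (moved)
  Node 1: index 4 -> 3 (moved)
  Node 2: index 0 -> 0 (same)
  Node 3: index 5 -> 4 (moved)
  Node 4: index 6 -> 6 (same)
  Node 5: index 1 -> 1 (same)
  Node 6: index 2 -> 2 (same)
Nodes that changed position: 0 1 3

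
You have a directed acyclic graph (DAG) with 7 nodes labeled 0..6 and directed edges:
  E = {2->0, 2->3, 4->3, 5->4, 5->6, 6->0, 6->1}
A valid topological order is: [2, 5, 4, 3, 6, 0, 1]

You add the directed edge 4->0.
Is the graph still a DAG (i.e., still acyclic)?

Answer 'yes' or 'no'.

Answer: yes

Derivation:
Given toposort: [2, 5, 4, 3, 6, 0, 1]
Position of 4: index 2; position of 0: index 5
New edge 4->0: forward
Forward edge: respects the existing order. Still a DAG, same toposort still valid.
Still a DAG? yes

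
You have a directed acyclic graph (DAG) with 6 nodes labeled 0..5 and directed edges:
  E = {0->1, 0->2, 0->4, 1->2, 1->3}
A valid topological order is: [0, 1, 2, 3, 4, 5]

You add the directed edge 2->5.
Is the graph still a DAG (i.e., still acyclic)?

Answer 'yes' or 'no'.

Answer: yes

Derivation:
Given toposort: [0, 1, 2, 3, 4, 5]
Position of 2: index 2; position of 5: index 5
New edge 2->5: forward
Forward edge: respects the existing order. Still a DAG, same toposort still valid.
Still a DAG? yes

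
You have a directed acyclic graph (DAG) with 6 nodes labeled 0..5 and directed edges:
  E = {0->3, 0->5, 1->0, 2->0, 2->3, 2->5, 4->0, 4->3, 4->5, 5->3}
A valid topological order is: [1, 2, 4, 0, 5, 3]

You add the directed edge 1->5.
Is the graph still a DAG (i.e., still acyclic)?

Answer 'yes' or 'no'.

Given toposort: [1, 2, 4, 0, 5, 3]
Position of 1: index 0; position of 5: index 4
New edge 1->5: forward
Forward edge: respects the existing order. Still a DAG, same toposort still valid.
Still a DAG? yes

Answer: yes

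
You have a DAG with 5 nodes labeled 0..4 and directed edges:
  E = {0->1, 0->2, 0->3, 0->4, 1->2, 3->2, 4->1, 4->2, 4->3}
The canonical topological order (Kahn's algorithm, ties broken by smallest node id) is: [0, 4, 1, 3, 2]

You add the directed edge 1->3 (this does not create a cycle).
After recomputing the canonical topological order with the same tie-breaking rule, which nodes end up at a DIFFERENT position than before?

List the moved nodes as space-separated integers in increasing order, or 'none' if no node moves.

Answer: none

Derivation:
Old toposort: [0, 4, 1, 3, 2]
Added edge 1->3
Recompute Kahn (smallest-id tiebreak):
  initial in-degrees: [0, 2, 4, 3, 1]
  ready (indeg=0): [0]
  pop 0: indeg[1]->1; indeg[2]->3; indeg[3]->2; indeg[4]->0 | ready=[4] | order so far=[0]
  pop 4: indeg[1]->0; indeg[2]->2; indeg[3]->1 | ready=[1] | order so far=[0, 4]
  pop 1: indeg[2]->1; indeg[3]->0 | ready=[3] | order so far=[0, 4, 1]
  pop 3: indeg[2]->0 | ready=[2] | order so far=[0, 4, 1, 3]
  pop 2: no out-edges | ready=[] | order so far=[0, 4, 1, 3, 2]
New canonical toposort: [0, 4, 1, 3, 2]
Compare positions:
  Node 0: index 0 -> 0 (same)
  Node 1: index 2 -> 2 (same)
  Node 2: index 4 -> 4 (same)
  Node 3: index 3 -> 3 (same)
  Node 4: index 1 -> 1 (same)
Nodes that changed position: none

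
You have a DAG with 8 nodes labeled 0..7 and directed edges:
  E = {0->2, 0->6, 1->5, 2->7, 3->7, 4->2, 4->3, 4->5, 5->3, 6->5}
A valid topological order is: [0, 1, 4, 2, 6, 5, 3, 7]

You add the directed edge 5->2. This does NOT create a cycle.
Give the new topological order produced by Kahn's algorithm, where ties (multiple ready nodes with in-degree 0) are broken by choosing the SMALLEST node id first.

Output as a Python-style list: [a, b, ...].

Old toposort: [0, 1, 4, 2, 6, 5, 3, 7]
Added edge: 5->2
Position of 5 (5) > position of 2 (3). Must reorder: 5 must now come before 2.
Run Kahn's algorithm (break ties by smallest node id):
  initial in-degrees: [0, 0, 3, 2, 0, 3, 1, 2]
  ready (indeg=0): [0, 1, 4]
  pop 0: indeg[2]->2; indeg[6]->0 | ready=[1, 4, 6] | order so far=[0]
  pop 1: indeg[5]->2 | ready=[4, 6] | order so far=[0, 1]
  pop 4: indeg[2]->1; indeg[3]->1; indeg[5]->1 | ready=[6] | order so far=[0, 1, 4]
  pop 6: indeg[5]->0 | ready=[5] | order so far=[0, 1, 4, 6]
  pop 5: indeg[2]->0; indeg[3]->0 | ready=[2, 3] | order so far=[0, 1, 4, 6, 5]
  pop 2: indeg[7]->1 | ready=[3] | order so far=[0, 1, 4, 6, 5, 2]
  pop 3: indeg[7]->0 | ready=[7] | order so far=[0, 1, 4, 6, 5, 2, 3]
  pop 7: no out-edges | ready=[] | order so far=[0, 1, 4, 6, 5, 2, 3, 7]
  Result: [0, 1, 4, 6, 5, 2, 3, 7]

Answer: [0, 1, 4, 6, 5, 2, 3, 7]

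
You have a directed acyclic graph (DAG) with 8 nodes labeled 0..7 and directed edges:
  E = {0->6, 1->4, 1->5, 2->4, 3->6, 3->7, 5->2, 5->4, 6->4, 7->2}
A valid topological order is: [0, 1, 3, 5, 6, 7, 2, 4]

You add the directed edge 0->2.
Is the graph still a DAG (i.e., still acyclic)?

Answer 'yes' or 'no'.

Given toposort: [0, 1, 3, 5, 6, 7, 2, 4]
Position of 0: index 0; position of 2: index 6
New edge 0->2: forward
Forward edge: respects the existing order. Still a DAG, same toposort still valid.
Still a DAG? yes

Answer: yes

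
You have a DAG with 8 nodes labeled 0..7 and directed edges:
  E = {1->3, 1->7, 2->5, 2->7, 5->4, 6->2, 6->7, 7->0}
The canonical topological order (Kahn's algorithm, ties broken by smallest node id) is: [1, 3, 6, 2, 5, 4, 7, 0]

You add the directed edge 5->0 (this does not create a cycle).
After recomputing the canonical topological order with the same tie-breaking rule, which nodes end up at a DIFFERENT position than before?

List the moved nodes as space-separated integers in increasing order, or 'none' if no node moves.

Old toposort: [1, 3, 6, 2, 5, 4, 7, 0]
Added edge 5->0
Recompute Kahn (smallest-id tiebreak):
  initial in-degrees: [2, 0, 1, 1, 1, 1, 0, 3]
  ready (indeg=0): [1, 6]
  pop 1: indeg[3]->0; indeg[7]->2 | ready=[3, 6] | order so far=[1]
  pop 3: no out-edges | ready=[6] | order so far=[1, 3]
  pop 6: indeg[2]->0; indeg[7]->1 | ready=[2] | order so far=[1, 3, 6]
  pop 2: indeg[5]->0; indeg[7]->0 | ready=[5, 7] | order so far=[1, 3, 6, 2]
  pop 5: indeg[0]->1; indeg[4]->0 | ready=[4, 7] | order so far=[1, 3, 6, 2, 5]
  pop 4: no out-edges | ready=[7] | order so far=[1, 3, 6, 2, 5, 4]
  pop 7: indeg[0]->0 | ready=[0] | order so far=[1, 3, 6, 2, 5, 4, 7]
  pop 0: no out-edges | ready=[] | order so far=[1, 3, 6, 2, 5, 4, 7, 0]
New canonical toposort: [1, 3, 6, 2, 5, 4, 7, 0]
Compare positions:
  Node 0: index 7 -> 7 (same)
  Node 1: index 0 -> 0 (same)
  Node 2: index 3 -> 3 (same)
  Node 3: index 1 -> 1 (same)
  Node 4: index 5 -> 5 (same)
  Node 5: index 4 -> 4 (same)
  Node 6: index 2 -> 2 (same)
  Node 7: index 6 -> 6 (same)
Nodes that changed position: none

Answer: none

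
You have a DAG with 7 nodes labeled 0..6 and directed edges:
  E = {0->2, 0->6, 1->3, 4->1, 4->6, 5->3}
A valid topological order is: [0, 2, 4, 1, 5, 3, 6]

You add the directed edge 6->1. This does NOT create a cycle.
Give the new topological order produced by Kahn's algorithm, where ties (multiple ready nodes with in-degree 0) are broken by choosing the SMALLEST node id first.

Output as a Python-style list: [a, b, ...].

Old toposort: [0, 2, 4, 1, 5, 3, 6]
Added edge: 6->1
Position of 6 (6) > position of 1 (3). Must reorder: 6 must now come before 1.
Run Kahn's algorithm (break ties by smallest node id):
  initial in-degrees: [0, 2, 1, 2, 0, 0, 2]
  ready (indeg=0): [0, 4, 5]
  pop 0: indeg[2]->0; indeg[6]->1 | ready=[2, 4, 5] | order so far=[0]
  pop 2: no out-edges | ready=[4, 5] | order so far=[0, 2]
  pop 4: indeg[1]->1; indeg[6]->0 | ready=[5, 6] | order so far=[0, 2, 4]
  pop 5: indeg[3]->1 | ready=[6] | order so far=[0, 2, 4, 5]
  pop 6: indeg[1]->0 | ready=[1] | order so far=[0, 2, 4, 5, 6]
  pop 1: indeg[3]->0 | ready=[3] | order so far=[0, 2, 4, 5, 6, 1]
  pop 3: no out-edges | ready=[] | order so far=[0, 2, 4, 5, 6, 1, 3]
  Result: [0, 2, 4, 5, 6, 1, 3]

Answer: [0, 2, 4, 5, 6, 1, 3]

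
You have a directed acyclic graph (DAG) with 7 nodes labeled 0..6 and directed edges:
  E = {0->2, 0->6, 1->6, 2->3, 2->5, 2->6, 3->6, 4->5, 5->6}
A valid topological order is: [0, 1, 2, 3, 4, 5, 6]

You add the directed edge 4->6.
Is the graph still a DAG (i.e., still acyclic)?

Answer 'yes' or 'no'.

Answer: yes

Derivation:
Given toposort: [0, 1, 2, 3, 4, 5, 6]
Position of 4: index 4; position of 6: index 6
New edge 4->6: forward
Forward edge: respects the existing order. Still a DAG, same toposort still valid.
Still a DAG? yes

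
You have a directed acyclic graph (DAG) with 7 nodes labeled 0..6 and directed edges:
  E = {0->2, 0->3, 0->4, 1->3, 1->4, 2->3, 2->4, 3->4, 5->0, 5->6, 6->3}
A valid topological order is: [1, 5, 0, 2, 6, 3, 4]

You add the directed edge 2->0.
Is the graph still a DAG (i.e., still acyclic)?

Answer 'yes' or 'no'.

Given toposort: [1, 5, 0, 2, 6, 3, 4]
Position of 2: index 3; position of 0: index 2
New edge 2->0: backward (u after v in old order)
Backward edge: old toposort is now invalid. Check if this creates a cycle.
Does 0 already reach 2? Reachable from 0: [0, 2, 3, 4]. YES -> cycle!
Still a DAG? no

Answer: no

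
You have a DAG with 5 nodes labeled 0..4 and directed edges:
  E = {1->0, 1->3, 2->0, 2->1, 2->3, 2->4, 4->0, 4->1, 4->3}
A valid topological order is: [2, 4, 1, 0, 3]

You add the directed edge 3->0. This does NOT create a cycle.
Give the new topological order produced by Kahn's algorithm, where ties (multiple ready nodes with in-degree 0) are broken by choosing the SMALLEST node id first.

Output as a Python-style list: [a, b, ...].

Old toposort: [2, 4, 1, 0, 3]
Added edge: 3->0
Position of 3 (4) > position of 0 (3). Must reorder: 3 must now come before 0.
Run Kahn's algorithm (break ties by smallest node id):
  initial in-degrees: [4, 2, 0, 3, 1]
  ready (indeg=0): [2]
  pop 2: indeg[0]->3; indeg[1]->1; indeg[3]->2; indeg[4]->0 | ready=[4] | order so far=[2]
  pop 4: indeg[0]->2; indeg[1]->0; indeg[3]->1 | ready=[1] | order so far=[2, 4]
  pop 1: indeg[0]->1; indeg[3]->0 | ready=[3] | order so far=[2, 4, 1]
  pop 3: indeg[0]->0 | ready=[0] | order so far=[2, 4, 1, 3]
  pop 0: no out-edges | ready=[] | order so far=[2, 4, 1, 3, 0]
  Result: [2, 4, 1, 3, 0]

Answer: [2, 4, 1, 3, 0]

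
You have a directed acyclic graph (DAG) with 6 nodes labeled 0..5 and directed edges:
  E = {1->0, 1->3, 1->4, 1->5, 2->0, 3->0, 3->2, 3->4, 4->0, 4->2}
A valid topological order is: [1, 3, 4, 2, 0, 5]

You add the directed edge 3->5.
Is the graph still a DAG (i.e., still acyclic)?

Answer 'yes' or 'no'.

Answer: yes

Derivation:
Given toposort: [1, 3, 4, 2, 0, 5]
Position of 3: index 1; position of 5: index 5
New edge 3->5: forward
Forward edge: respects the existing order. Still a DAG, same toposort still valid.
Still a DAG? yes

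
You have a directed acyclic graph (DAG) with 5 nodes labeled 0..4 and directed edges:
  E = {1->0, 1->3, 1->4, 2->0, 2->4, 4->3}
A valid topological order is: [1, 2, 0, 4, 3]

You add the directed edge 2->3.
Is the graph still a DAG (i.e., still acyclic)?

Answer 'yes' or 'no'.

Given toposort: [1, 2, 0, 4, 3]
Position of 2: index 1; position of 3: index 4
New edge 2->3: forward
Forward edge: respects the existing order. Still a DAG, same toposort still valid.
Still a DAG? yes

Answer: yes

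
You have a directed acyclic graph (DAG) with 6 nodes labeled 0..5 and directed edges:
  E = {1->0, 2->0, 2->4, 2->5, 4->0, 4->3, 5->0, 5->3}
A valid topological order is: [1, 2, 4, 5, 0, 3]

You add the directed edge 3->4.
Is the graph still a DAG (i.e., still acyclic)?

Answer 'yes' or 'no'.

Answer: no

Derivation:
Given toposort: [1, 2, 4, 5, 0, 3]
Position of 3: index 5; position of 4: index 2
New edge 3->4: backward (u after v in old order)
Backward edge: old toposort is now invalid. Check if this creates a cycle.
Does 4 already reach 3? Reachable from 4: [0, 3, 4]. YES -> cycle!
Still a DAG? no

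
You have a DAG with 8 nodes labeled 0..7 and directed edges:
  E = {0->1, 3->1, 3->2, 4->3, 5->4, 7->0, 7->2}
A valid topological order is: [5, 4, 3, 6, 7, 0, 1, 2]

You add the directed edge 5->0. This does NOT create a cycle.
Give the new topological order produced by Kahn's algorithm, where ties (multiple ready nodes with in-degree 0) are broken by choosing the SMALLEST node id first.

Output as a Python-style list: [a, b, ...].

Old toposort: [5, 4, 3, 6, 7, 0, 1, 2]
Added edge: 5->0
Position of 5 (0) < position of 0 (5). Old order still valid.
Run Kahn's algorithm (break ties by smallest node id):
  initial in-degrees: [2, 2, 2, 1, 1, 0, 0, 0]
  ready (indeg=0): [5, 6, 7]
  pop 5: indeg[0]->1; indeg[4]->0 | ready=[4, 6, 7] | order so far=[5]
  pop 4: indeg[3]->0 | ready=[3, 6, 7] | order so far=[5, 4]
  pop 3: indeg[1]->1; indeg[2]->1 | ready=[6, 7] | order so far=[5, 4, 3]
  pop 6: no out-edges | ready=[7] | order so far=[5, 4, 3, 6]
  pop 7: indeg[0]->0; indeg[2]->0 | ready=[0, 2] | order so far=[5, 4, 3, 6, 7]
  pop 0: indeg[1]->0 | ready=[1, 2] | order so far=[5, 4, 3, 6, 7, 0]
  pop 1: no out-edges | ready=[2] | order so far=[5, 4, 3, 6, 7, 0, 1]
  pop 2: no out-edges | ready=[] | order so far=[5, 4, 3, 6, 7, 0, 1, 2]
  Result: [5, 4, 3, 6, 7, 0, 1, 2]

Answer: [5, 4, 3, 6, 7, 0, 1, 2]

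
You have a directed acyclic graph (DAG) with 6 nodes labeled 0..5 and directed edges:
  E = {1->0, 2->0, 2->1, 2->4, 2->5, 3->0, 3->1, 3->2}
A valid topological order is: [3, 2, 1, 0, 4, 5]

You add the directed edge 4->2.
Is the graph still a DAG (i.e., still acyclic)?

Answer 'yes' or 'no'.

Answer: no

Derivation:
Given toposort: [3, 2, 1, 0, 4, 5]
Position of 4: index 4; position of 2: index 1
New edge 4->2: backward (u after v in old order)
Backward edge: old toposort is now invalid. Check if this creates a cycle.
Does 2 already reach 4? Reachable from 2: [0, 1, 2, 4, 5]. YES -> cycle!
Still a DAG? no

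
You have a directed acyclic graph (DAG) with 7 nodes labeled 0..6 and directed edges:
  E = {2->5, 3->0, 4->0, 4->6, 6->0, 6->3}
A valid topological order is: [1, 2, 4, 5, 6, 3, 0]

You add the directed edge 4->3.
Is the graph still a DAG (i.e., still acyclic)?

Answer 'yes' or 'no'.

Given toposort: [1, 2, 4, 5, 6, 3, 0]
Position of 4: index 2; position of 3: index 5
New edge 4->3: forward
Forward edge: respects the existing order. Still a DAG, same toposort still valid.
Still a DAG? yes

Answer: yes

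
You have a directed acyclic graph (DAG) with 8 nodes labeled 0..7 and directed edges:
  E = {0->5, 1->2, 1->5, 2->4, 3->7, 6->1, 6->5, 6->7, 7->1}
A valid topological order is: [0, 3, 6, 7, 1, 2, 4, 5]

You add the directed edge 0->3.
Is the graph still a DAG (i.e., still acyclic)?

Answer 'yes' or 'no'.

Answer: yes

Derivation:
Given toposort: [0, 3, 6, 7, 1, 2, 4, 5]
Position of 0: index 0; position of 3: index 1
New edge 0->3: forward
Forward edge: respects the existing order. Still a DAG, same toposort still valid.
Still a DAG? yes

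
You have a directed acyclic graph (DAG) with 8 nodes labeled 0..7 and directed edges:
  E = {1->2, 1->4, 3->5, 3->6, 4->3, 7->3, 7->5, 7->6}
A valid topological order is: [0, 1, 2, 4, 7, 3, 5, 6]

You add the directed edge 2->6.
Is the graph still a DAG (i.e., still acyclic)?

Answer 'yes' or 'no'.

Given toposort: [0, 1, 2, 4, 7, 3, 5, 6]
Position of 2: index 2; position of 6: index 7
New edge 2->6: forward
Forward edge: respects the existing order. Still a DAG, same toposort still valid.
Still a DAG? yes

Answer: yes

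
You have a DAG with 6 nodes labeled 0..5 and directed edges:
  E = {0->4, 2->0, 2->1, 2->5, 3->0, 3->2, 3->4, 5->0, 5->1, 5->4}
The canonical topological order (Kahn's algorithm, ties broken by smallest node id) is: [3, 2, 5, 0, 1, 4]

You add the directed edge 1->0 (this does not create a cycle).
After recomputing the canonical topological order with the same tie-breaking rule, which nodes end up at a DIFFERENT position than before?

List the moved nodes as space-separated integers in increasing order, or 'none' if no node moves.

Answer: 0 1

Derivation:
Old toposort: [3, 2, 5, 0, 1, 4]
Added edge 1->0
Recompute Kahn (smallest-id tiebreak):
  initial in-degrees: [4, 2, 1, 0, 3, 1]
  ready (indeg=0): [3]
  pop 3: indeg[0]->3; indeg[2]->0; indeg[4]->2 | ready=[2] | order so far=[3]
  pop 2: indeg[0]->2; indeg[1]->1; indeg[5]->0 | ready=[5] | order so far=[3, 2]
  pop 5: indeg[0]->1; indeg[1]->0; indeg[4]->1 | ready=[1] | order so far=[3, 2, 5]
  pop 1: indeg[0]->0 | ready=[0] | order so far=[3, 2, 5, 1]
  pop 0: indeg[4]->0 | ready=[4] | order so far=[3, 2, 5, 1, 0]
  pop 4: no out-edges | ready=[] | order so far=[3, 2, 5, 1, 0, 4]
New canonical toposort: [3, 2, 5, 1, 0, 4]
Compare positions:
  Node 0: index 3 -> 4 (moved)
  Node 1: index 4 -> 3 (moved)
  Node 2: index 1 -> 1 (same)
  Node 3: index 0 -> 0 (same)
  Node 4: index 5 -> 5 (same)
  Node 5: index 2 -> 2 (same)
Nodes that changed position: 0 1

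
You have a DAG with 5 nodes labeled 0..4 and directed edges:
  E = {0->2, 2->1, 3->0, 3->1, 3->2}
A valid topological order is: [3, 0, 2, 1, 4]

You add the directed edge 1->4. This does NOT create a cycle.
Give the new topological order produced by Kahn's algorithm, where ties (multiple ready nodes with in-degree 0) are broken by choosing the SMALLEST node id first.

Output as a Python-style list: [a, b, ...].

Answer: [3, 0, 2, 1, 4]

Derivation:
Old toposort: [3, 0, 2, 1, 4]
Added edge: 1->4
Position of 1 (3) < position of 4 (4). Old order still valid.
Run Kahn's algorithm (break ties by smallest node id):
  initial in-degrees: [1, 2, 2, 0, 1]
  ready (indeg=0): [3]
  pop 3: indeg[0]->0; indeg[1]->1; indeg[2]->1 | ready=[0] | order so far=[3]
  pop 0: indeg[2]->0 | ready=[2] | order so far=[3, 0]
  pop 2: indeg[1]->0 | ready=[1] | order so far=[3, 0, 2]
  pop 1: indeg[4]->0 | ready=[4] | order so far=[3, 0, 2, 1]
  pop 4: no out-edges | ready=[] | order so far=[3, 0, 2, 1, 4]
  Result: [3, 0, 2, 1, 4]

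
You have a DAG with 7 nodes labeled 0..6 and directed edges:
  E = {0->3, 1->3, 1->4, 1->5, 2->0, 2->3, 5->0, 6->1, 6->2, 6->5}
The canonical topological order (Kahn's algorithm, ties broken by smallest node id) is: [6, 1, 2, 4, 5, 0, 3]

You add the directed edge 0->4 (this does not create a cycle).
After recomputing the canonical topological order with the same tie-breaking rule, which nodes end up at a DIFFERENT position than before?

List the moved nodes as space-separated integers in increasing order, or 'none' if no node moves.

Old toposort: [6, 1, 2, 4, 5, 0, 3]
Added edge 0->4
Recompute Kahn (smallest-id tiebreak):
  initial in-degrees: [2, 1, 1, 3, 2, 2, 0]
  ready (indeg=0): [6]
  pop 6: indeg[1]->0; indeg[2]->0; indeg[5]->1 | ready=[1, 2] | order so far=[6]
  pop 1: indeg[3]->2; indeg[4]->1; indeg[5]->0 | ready=[2, 5] | order so far=[6, 1]
  pop 2: indeg[0]->1; indeg[3]->1 | ready=[5] | order so far=[6, 1, 2]
  pop 5: indeg[0]->0 | ready=[0] | order so far=[6, 1, 2, 5]
  pop 0: indeg[3]->0; indeg[4]->0 | ready=[3, 4] | order so far=[6, 1, 2, 5, 0]
  pop 3: no out-edges | ready=[4] | order so far=[6, 1, 2, 5, 0, 3]
  pop 4: no out-edges | ready=[] | order so far=[6, 1, 2, 5, 0, 3, 4]
New canonical toposort: [6, 1, 2, 5, 0, 3, 4]
Compare positions:
  Node 0: index 5 -> 4 (moved)
  Node 1: index 1 -> 1 (same)
  Node 2: index 2 -> 2 (same)
  Node 3: index 6 -> 5 (moved)
  Node 4: index 3 -> 6 (moved)
  Node 5: index 4 -> 3 (moved)
  Node 6: index 0 -> 0 (same)
Nodes that changed position: 0 3 4 5

Answer: 0 3 4 5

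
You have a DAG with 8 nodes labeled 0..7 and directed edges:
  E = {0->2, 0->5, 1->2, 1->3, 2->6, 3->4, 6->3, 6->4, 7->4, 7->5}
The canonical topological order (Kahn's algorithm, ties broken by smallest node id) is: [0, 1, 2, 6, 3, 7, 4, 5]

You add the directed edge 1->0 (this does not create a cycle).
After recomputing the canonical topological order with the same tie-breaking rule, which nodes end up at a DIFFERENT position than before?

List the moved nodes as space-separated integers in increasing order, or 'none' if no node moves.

Answer: 0 1

Derivation:
Old toposort: [0, 1, 2, 6, 3, 7, 4, 5]
Added edge 1->0
Recompute Kahn (smallest-id tiebreak):
  initial in-degrees: [1, 0, 2, 2, 3, 2, 1, 0]
  ready (indeg=0): [1, 7]
  pop 1: indeg[0]->0; indeg[2]->1; indeg[3]->1 | ready=[0, 7] | order so far=[1]
  pop 0: indeg[2]->0; indeg[5]->1 | ready=[2, 7] | order so far=[1, 0]
  pop 2: indeg[6]->0 | ready=[6, 7] | order so far=[1, 0, 2]
  pop 6: indeg[3]->0; indeg[4]->2 | ready=[3, 7] | order so far=[1, 0, 2, 6]
  pop 3: indeg[4]->1 | ready=[7] | order so far=[1, 0, 2, 6, 3]
  pop 7: indeg[4]->0; indeg[5]->0 | ready=[4, 5] | order so far=[1, 0, 2, 6, 3, 7]
  pop 4: no out-edges | ready=[5] | order so far=[1, 0, 2, 6, 3, 7, 4]
  pop 5: no out-edges | ready=[] | order so far=[1, 0, 2, 6, 3, 7, 4, 5]
New canonical toposort: [1, 0, 2, 6, 3, 7, 4, 5]
Compare positions:
  Node 0: index 0 -> 1 (moved)
  Node 1: index 1 -> 0 (moved)
  Node 2: index 2 -> 2 (same)
  Node 3: index 4 -> 4 (same)
  Node 4: index 6 -> 6 (same)
  Node 5: index 7 -> 7 (same)
  Node 6: index 3 -> 3 (same)
  Node 7: index 5 -> 5 (same)
Nodes that changed position: 0 1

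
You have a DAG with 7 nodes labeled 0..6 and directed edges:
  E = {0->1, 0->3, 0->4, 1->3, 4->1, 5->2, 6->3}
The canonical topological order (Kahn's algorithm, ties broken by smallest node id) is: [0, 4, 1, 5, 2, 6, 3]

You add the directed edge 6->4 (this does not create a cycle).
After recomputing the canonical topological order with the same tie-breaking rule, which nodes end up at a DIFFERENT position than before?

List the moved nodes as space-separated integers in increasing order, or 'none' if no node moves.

Answer: 1 2 4 5 6

Derivation:
Old toposort: [0, 4, 1, 5, 2, 6, 3]
Added edge 6->4
Recompute Kahn (smallest-id tiebreak):
  initial in-degrees: [0, 2, 1, 3, 2, 0, 0]
  ready (indeg=0): [0, 5, 6]
  pop 0: indeg[1]->1; indeg[3]->2; indeg[4]->1 | ready=[5, 6] | order so far=[0]
  pop 5: indeg[2]->0 | ready=[2, 6] | order so far=[0, 5]
  pop 2: no out-edges | ready=[6] | order so far=[0, 5, 2]
  pop 6: indeg[3]->1; indeg[4]->0 | ready=[4] | order so far=[0, 5, 2, 6]
  pop 4: indeg[1]->0 | ready=[1] | order so far=[0, 5, 2, 6, 4]
  pop 1: indeg[3]->0 | ready=[3] | order so far=[0, 5, 2, 6, 4, 1]
  pop 3: no out-edges | ready=[] | order so far=[0, 5, 2, 6, 4, 1, 3]
New canonical toposort: [0, 5, 2, 6, 4, 1, 3]
Compare positions:
  Node 0: index 0 -> 0 (same)
  Node 1: index 2 -> 5 (moved)
  Node 2: index 4 -> 2 (moved)
  Node 3: index 6 -> 6 (same)
  Node 4: index 1 -> 4 (moved)
  Node 5: index 3 -> 1 (moved)
  Node 6: index 5 -> 3 (moved)
Nodes that changed position: 1 2 4 5 6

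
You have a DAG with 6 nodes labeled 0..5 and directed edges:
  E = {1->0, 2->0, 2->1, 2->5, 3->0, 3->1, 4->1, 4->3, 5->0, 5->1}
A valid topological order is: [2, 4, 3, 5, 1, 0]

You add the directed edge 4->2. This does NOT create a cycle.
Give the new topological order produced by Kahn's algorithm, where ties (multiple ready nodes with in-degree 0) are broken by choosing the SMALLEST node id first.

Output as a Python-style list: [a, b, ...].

Answer: [4, 2, 3, 5, 1, 0]

Derivation:
Old toposort: [2, 4, 3, 5, 1, 0]
Added edge: 4->2
Position of 4 (1) > position of 2 (0). Must reorder: 4 must now come before 2.
Run Kahn's algorithm (break ties by smallest node id):
  initial in-degrees: [4, 4, 1, 1, 0, 1]
  ready (indeg=0): [4]
  pop 4: indeg[1]->3; indeg[2]->0; indeg[3]->0 | ready=[2, 3] | order so far=[4]
  pop 2: indeg[0]->3; indeg[1]->2; indeg[5]->0 | ready=[3, 5] | order so far=[4, 2]
  pop 3: indeg[0]->2; indeg[1]->1 | ready=[5] | order so far=[4, 2, 3]
  pop 5: indeg[0]->1; indeg[1]->0 | ready=[1] | order so far=[4, 2, 3, 5]
  pop 1: indeg[0]->0 | ready=[0] | order so far=[4, 2, 3, 5, 1]
  pop 0: no out-edges | ready=[] | order so far=[4, 2, 3, 5, 1, 0]
  Result: [4, 2, 3, 5, 1, 0]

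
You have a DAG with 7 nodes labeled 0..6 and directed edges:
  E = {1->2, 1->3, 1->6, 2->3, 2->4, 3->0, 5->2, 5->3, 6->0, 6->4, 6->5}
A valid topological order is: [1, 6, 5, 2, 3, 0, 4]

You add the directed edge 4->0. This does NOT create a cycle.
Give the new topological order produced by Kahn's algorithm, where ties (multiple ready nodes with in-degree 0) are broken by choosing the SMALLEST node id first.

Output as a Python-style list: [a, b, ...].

Answer: [1, 6, 5, 2, 3, 4, 0]

Derivation:
Old toposort: [1, 6, 5, 2, 3, 0, 4]
Added edge: 4->0
Position of 4 (6) > position of 0 (5). Must reorder: 4 must now come before 0.
Run Kahn's algorithm (break ties by smallest node id):
  initial in-degrees: [3, 0, 2, 3, 2, 1, 1]
  ready (indeg=0): [1]
  pop 1: indeg[2]->1; indeg[3]->2; indeg[6]->0 | ready=[6] | order so far=[1]
  pop 6: indeg[0]->2; indeg[4]->1; indeg[5]->0 | ready=[5] | order so far=[1, 6]
  pop 5: indeg[2]->0; indeg[3]->1 | ready=[2] | order so far=[1, 6, 5]
  pop 2: indeg[3]->0; indeg[4]->0 | ready=[3, 4] | order so far=[1, 6, 5, 2]
  pop 3: indeg[0]->1 | ready=[4] | order so far=[1, 6, 5, 2, 3]
  pop 4: indeg[0]->0 | ready=[0] | order so far=[1, 6, 5, 2, 3, 4]
  pop 0: no out-edges | ready=[] | order so far=[1, 6, 5, 2, 3, 4, 0]
  Result: [1, 6, 5, 2, 3, 4, 0]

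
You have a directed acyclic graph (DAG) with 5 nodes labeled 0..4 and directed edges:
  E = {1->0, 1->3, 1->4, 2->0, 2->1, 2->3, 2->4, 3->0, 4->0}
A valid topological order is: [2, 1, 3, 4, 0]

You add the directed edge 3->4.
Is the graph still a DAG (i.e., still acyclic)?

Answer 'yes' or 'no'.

Answer: yes

Derivation:
Given toposort: [2, 1, 3, 4, 0]
Position of 3: index 2; position of 4: index 3
New edge 3->4: forward
Forward edge: respects the existing order. Still a DAG, same toposort still valid.
Still a DAG? yes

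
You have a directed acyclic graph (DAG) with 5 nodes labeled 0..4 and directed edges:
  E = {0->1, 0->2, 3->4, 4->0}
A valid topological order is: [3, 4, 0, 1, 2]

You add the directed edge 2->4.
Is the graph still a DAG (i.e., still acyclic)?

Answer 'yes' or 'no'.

Answer: no

Derivation:
Given toposort: [3, 4, 0, 1, 2]
Position of 2: index 4; position of 4: index 1
New edge 2->4: backward (u after v in old order)
Backward edge: old toposort is now invalid. Check if this creates a cycle.
Does 4 already reach 2? Reachable from 4: [0, 1, 2, 4]. YES -> cycle!
Still a DAG? no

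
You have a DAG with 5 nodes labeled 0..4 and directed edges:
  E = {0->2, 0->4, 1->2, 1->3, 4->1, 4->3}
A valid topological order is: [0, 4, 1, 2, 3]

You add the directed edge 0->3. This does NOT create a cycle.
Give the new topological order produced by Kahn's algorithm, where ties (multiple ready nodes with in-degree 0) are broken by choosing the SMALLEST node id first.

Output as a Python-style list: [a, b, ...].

Answer: [0, 4, 1, 2, 3]

Derivation:
Old toposort: [0, 4, 1, 2, 3]
Added edge: 0->3
Position of 0 (0) < position of 3 (4). Old order still valid.
Run Kahn's algorithm (break ties by smallest node id):
  initial in-degrees: [0, 1, 2, 3, 1]
  ready (indeg=0): [0]
  pop 0: indeg[2]->1; indeg[3]->2; indeg[4]->0 | ready=[4] | order so far=[0]
  pop 4: indeg[1]->0; indeg[3]->1 | ready=[1] | order so far=[0, 4]
  pop 1: indeg[2]->0; indeg[3]->0 | ready=[2, 3] | order so far=[0, 4, 1]
  pop 2: no out-edges | ready=[3] | order so far=[0, 4, 1, 2]
  pop 3: no out-edges | ready=[] | order so far=[0, 4, 1, 2, 3]
  Result: [0, 4, 1, 2, 3]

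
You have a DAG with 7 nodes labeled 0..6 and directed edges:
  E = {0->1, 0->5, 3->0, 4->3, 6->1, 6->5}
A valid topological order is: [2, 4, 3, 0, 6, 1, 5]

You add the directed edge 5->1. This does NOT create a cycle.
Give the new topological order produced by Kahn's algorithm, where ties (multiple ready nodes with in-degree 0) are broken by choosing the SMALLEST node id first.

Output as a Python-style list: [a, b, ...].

Old toposort: [2, 4, 3, 0, 6, 1, 5]
Added edge: 5->1
Position of 5 (6) > position of 1 (5). Must reorder: 5 must now come before 1.
Run Kahn's algorithm (break ties by smallest node id):
  initial in-degrees: [1, 3, 0, 1, 0, 2, 0]
  ready (indeg=0): [2, 4, 6]
  pop 2: no out-edges | ready=[4, 6] | order so far=[2]
  pop 4: indeg[3]->0 | ready=[3, 6] | order so far=[2, 4]
  pop 3: indeg[0]->0 | ready=[0, 6] | order so far=[2, 4, 3]
  pop 0: indeg[1]->2; indeg[5]->1 | ready=[6] | order so far=[2, 4, 3, 0]
  pop 6: indeg[1]->1; indeg[5]->0 | ready=[5] | order so far=[2, 4, 3, 0, 6]
  pop 5: indeg[1]->0 | ready=[1] | order so far=[2, 4, 3, 0, 6, 5]
  pop 1: no out-edges | ready=[] | order so far=[2, 4, 3, 0, 6, 5, 1]
  Result: [2, 4, 3, 0, 6, 5, 1]

Answer: [2, 4, 3, 0, 6, 5, 1]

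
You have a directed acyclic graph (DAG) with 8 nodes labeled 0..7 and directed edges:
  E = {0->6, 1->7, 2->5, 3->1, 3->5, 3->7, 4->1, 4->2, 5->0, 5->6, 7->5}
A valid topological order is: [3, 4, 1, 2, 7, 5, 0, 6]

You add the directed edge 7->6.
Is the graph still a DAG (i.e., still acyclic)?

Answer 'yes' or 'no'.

Given toposort: [3, 4, 1, 2, 7, 5, 0, 6]
Position of 7: index 4; position of 6: index 7
New edge 7->6: forward
Forward edge: respects the existing order. Still a DAG, same toposort still valid.
Still a DAG? yes

Answer: yes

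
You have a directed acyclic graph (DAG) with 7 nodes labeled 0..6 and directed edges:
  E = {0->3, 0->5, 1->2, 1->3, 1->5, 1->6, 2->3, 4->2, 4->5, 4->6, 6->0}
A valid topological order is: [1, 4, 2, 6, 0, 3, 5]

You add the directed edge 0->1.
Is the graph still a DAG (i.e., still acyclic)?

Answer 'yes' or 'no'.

Answer: no

Derivation:
Given toposort: [1, 4, 2, 6, 0, 3, 5]
Position of 0: index 4; position of 1: index 0
New edge 0->1: backward (u after v in old order)
Backward edge: old toposort is now invalid. Check if this creates a cycle.
Does 1 already reach 0? Reachable from 1: [0, 1, 2, 3, 5, 6]. YES -> cycle!
Still a DAG? no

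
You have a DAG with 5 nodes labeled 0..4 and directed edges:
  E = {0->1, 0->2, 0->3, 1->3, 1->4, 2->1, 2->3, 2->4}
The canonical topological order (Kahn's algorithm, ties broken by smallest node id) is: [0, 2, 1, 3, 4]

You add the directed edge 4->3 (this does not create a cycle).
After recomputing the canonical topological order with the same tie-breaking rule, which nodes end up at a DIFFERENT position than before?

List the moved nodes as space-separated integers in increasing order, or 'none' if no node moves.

Old toposort: [0, 2, 1, 3, 4]
Added edge 4->3
Recompute Kahn (smallest-id tiebreak):
  initial in-degrees: [0, 2, 1, 4, 2]
  ready (indeg=0): [0]
  pop 0: indeg[1]->1; indeg[2]->0; indeg[3]->3 | ready=[2] | order so far=[0]
  pop 2: indeg[1]->0; indeg[3]->2; indeg[4]->1 | ready=[1] | order so far=[0, 2]
  pop 1: indeg[3]->1; indeg[4]->0 | ready=[4] | order so far=[0, 2, 1]
  pop 4: indeg[3]->0 | ready=[3] | order so far=[0, 2, 1, 4]
  pop 3: no out-edges | ready=[] | order so far=[0, 2, 1, 4, 3]
New canonical toposort: [0, 2, 1, 4, 3]
Compare positions:
  Node 0: index 0 -> 0 (same)
  Node 1: index 2 -> 2 (same)
  Node 2: index 1 -> 1 (same)
  Node 3: index 3 -> 4 (moved)
  Node 4: index 4 -> 3 (moved)
Nodes that changed position: 3 4

Answer: 3 4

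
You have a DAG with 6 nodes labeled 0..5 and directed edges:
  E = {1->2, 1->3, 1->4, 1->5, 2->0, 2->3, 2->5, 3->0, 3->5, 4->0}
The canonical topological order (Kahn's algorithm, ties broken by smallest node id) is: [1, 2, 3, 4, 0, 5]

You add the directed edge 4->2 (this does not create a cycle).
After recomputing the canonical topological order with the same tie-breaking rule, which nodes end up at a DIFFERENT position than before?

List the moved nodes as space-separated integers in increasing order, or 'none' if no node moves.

Answer: 2 3 4

Derivation:
Old toposort: [1, 2, 3, 4, 0, 5]
Added edge 4->2
Recompute Kahn (smallest-id tiebreak):
  initial in-degrees: [3, 0, 2, 2, 1, 3]
  ready (indeg=0): [1]
  pop 1: indeg[2]->1; indeg[3]->1; indeg[4]->0; indeg[5]->2 | ready=[4] | order so far=[1]
  pop 4: indeg[0]->2; indeg[2]->0 | ready=[2] | order so far=[1, 4]
  pop 2: indeg[0]->1; indeg[3]->0; indeg[5]->1 | ready=[3] | order so far=[1, 4, 2]
  pop 3: indeg[0]->0; indeg[5]->0 | ready=[0, 5] | order so far=[1, 4, 2, 3]
  pop 0: no out-edges | ready=[5] | order so far=[1, 4, 2, 3, 0]
  pop 5: no out-edges | ready=[] | order so far=[1, 4, 2, 3, 0, 5]
New canonical toposort: [1, 4, 2, 3, 0, 5]
Compare positions:
  Node 0: index 4 -> 4 (same)
  Node 1: index 0 -> 0 (same)
  Node 2: index 1 -> 2 (moved)
  Node 3: index 2 -> 3 (moved)
  Node 4: index 3 -> 1 (moved)
  Node 5: index 5 -> 5 (same)
Nodes that changed position: 2 3 4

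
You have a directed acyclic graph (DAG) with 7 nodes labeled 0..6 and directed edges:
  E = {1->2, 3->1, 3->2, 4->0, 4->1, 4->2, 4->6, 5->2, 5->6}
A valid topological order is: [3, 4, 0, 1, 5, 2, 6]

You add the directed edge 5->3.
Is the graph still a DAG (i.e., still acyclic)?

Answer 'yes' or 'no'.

Answer: yes

Derivation:
Given toposort: [3, 4, 0, 1, 5, 2, 6]
Position of 5: index 4; position of 3: index 0
New edge 5->3: backward (u after v in old order)
Backward edge: old toposort is now invalid. Check if this creates a cycle.
Does 3 already reach 5? Reachable from 3: [1, 2, 3]. NO -> still a DAG (reorder needed).
Still a DAG? yes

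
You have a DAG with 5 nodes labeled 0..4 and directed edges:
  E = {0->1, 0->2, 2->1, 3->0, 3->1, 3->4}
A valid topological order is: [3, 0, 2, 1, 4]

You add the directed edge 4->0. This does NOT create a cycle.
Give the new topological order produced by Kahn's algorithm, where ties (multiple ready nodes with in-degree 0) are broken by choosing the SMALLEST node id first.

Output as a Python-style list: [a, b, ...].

Answer: [3, 4, 0, 2, 1]

Derivation:
Old toposort: [3, 0, 2, 1, 4]
Added edge: 4->0
Position of 4 (4) > position of 0 (1). Must reorder: 4 must now come before 0.
Run Kahn's algorithm (break ties by smallest node id):
  initial in-degrees: [2, 3, 1, 0, 1]
  ready (indeg=0): [3]
  pop 3: indeg[0]->1; indeg[1]->2; indeg[4]->0 | ready=[4] | order so far=[3]
  pop 4: indeg[0]->0 | ready=[0] | order so far=[3, 4]
  pop 0: indeg[1]->1; indeg[2]->0 | ready=[2] | order so far=[3, 4, 0]
  pop 2: indeg[1]->0 | ready=[1] | order so far=[3, 4, 0, 2]
  pop 1: no out-edges | ready=[] | order so far=[3, 4, 0, 2, 1]
  Result: [3, 4, 0, 2, 1]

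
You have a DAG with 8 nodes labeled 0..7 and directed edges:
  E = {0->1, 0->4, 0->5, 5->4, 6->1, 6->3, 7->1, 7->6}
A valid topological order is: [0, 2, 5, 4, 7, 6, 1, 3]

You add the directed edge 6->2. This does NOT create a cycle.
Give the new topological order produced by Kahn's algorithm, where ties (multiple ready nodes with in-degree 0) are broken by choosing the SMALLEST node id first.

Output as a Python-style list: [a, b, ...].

Answer: [0, 5, 4, 7, 6, 1, 2, 3]

Derivation:
Old toposort: [0, 2, 5, 4, 7, 6, 1, 3]
Added edge: 6->2
Position of 6 (5) > position of 2 (1). Must reorder: 6 must now come before 2.
Run Kahn's algorithm (break ties by smallest node id):
  initial in-degrees: [0, 3, 1, 1, 2, 1, 1, 0]
  ready (indeg=0): [0, 7]
  pop 0: indeg[1]->2; indeg[4]->1; indeg[5]->0 | ready=[5, 7] | order so far=[0]
  pop 5: indeg[4]->0 | ready=[4, 7] | order so far=[0, 5]
  pop 4: no out-edges | ready=[7] | order so far=[0, 5, 4]
  pop 7: indeg[1]->1; indeg[6]->0 | ready=[6] | order so far=[0, 5, 4, 7]
  pop 6: indeg[1]->0; indeg[2]->0; indeg[3]->0 | ready=[1, 2, 3] | order so far=[0, 5, 4, 7, 6]
  pop 1: no out-edges | ready=[2, 3] | order so far=[0, 5, 4, 7, 6, 1]
  pop 2: no out-edges | ready=[3] | order so far=[0, 5, 4, 7, 6, 1, 2]
  pop 3: no out-edges | ready=[] | order so far=[0, 5, 4, 7, 6, 1, 2, 3]
  Result: [0, 5, 4, 7, 6, 1, 2, 3]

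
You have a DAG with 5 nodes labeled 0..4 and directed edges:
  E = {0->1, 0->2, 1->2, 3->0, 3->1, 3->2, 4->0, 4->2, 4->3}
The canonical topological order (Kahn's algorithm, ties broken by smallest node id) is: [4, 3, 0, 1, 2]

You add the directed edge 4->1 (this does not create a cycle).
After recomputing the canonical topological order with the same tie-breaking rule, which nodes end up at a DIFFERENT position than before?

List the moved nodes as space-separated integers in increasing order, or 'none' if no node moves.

Answer: none

Derivation:
Old toposort: [4, 3, 0, 1, 2]
Added edge 4->1
Recompute Kahn (smallest-id tiebreak):
  initial in-degrees: [2, 3, 4, 1, 0]
  ready (indeg=0): [4]
  pop 4: indeg[0]->1; indeg[1]->2; indeg[2]->3; indeg[3]->0 | ready=[3] | order so far=[4]
  pop 3: indeg[0]->0; indeg[1]->1; indeg[2]->2 | ready=[0] | order so far=[4, 3]
  pop 0: indeg[1]->0; indeg[2]->1 | ready=[1] | order so far=[4, 3, 0]
  pop 1: indeg[2]->0 | ready=[2] | order so far=[4, 3, 0, 1]
  pop 2: no out-edges | ready=[] | order so far=[4, 3, 0, 1, 2]
New canonical toposort: [4, 3, 0, 1, 2]
Compare positions:
  Node 0: index 2 -> 2 (same)
  Node 1: index 3 -> 3 (same)
  Node 2: index 4 -> 4 (same)
  Node 3: index 1 -> 1 (same)
  Node 4: index 0 -> 0 (same)
Nodes that changed position: none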